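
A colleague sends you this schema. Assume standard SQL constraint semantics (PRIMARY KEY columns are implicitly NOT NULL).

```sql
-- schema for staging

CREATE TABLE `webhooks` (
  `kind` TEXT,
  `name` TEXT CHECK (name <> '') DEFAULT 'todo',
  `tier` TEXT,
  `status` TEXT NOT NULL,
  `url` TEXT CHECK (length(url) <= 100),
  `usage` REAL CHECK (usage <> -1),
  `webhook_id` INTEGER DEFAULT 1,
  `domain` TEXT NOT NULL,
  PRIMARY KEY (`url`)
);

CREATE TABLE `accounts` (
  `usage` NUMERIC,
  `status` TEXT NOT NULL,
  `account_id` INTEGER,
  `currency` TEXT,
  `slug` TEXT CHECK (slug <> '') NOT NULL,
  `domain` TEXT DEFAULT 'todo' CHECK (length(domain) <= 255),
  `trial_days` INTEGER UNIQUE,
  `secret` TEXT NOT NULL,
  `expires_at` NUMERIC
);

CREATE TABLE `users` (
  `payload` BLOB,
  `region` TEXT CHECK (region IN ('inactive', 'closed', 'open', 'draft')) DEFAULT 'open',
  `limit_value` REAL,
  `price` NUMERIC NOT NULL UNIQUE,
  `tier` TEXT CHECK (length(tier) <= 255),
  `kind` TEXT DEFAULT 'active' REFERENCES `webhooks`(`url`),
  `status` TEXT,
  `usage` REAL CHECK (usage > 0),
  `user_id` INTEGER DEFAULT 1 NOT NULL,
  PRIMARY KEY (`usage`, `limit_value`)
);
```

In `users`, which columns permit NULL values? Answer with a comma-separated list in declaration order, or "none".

- payload: no NOT NULL constraint applies → nullable.
- region: CHECK does not forbid NULL (a CHECK constraint passes when its expression is NULL) → nullable.
- limit_value: part of the PRIMARY KEY, which implies NOT NULL → not nullable.
- price: declared NOT NULL → not nullable.
- tier: CHECK does not forbid NULL (a CHECK constraint passes when its expression is NULL) → nullable.
- kind: a foreign key column may be NULL unless separately constrained → nullable.
- status: no NOT NULL constraint applies → nullable.
- usage: part of the PRIMARY KEY, which implies NOT NULL → not nullable.
- user_id: declared NOT NULL → not nullable.

payload, region, tier, kind, status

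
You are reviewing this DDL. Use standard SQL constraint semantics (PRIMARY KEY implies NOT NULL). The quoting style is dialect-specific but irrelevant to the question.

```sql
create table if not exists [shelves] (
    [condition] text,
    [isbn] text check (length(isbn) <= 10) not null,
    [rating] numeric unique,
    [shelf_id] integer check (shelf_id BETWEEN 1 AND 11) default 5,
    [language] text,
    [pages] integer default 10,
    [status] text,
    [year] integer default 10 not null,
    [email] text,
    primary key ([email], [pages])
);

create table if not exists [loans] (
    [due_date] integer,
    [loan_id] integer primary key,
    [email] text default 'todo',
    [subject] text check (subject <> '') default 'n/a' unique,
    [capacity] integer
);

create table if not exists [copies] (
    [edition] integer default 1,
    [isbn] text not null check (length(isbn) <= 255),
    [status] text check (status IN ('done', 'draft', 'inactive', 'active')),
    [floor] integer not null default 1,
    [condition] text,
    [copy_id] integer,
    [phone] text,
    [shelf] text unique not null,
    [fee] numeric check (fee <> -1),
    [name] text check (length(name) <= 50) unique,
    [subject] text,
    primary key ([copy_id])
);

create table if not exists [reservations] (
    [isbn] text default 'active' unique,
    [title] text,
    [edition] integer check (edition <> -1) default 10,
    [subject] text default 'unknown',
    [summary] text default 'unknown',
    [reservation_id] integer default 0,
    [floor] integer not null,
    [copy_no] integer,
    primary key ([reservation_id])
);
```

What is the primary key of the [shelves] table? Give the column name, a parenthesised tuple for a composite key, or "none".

A table-level PRIMARY KEY clause names 2 columns: email, pages.
This is a composite key — the combination is unique, not each column individually.

(email, pages)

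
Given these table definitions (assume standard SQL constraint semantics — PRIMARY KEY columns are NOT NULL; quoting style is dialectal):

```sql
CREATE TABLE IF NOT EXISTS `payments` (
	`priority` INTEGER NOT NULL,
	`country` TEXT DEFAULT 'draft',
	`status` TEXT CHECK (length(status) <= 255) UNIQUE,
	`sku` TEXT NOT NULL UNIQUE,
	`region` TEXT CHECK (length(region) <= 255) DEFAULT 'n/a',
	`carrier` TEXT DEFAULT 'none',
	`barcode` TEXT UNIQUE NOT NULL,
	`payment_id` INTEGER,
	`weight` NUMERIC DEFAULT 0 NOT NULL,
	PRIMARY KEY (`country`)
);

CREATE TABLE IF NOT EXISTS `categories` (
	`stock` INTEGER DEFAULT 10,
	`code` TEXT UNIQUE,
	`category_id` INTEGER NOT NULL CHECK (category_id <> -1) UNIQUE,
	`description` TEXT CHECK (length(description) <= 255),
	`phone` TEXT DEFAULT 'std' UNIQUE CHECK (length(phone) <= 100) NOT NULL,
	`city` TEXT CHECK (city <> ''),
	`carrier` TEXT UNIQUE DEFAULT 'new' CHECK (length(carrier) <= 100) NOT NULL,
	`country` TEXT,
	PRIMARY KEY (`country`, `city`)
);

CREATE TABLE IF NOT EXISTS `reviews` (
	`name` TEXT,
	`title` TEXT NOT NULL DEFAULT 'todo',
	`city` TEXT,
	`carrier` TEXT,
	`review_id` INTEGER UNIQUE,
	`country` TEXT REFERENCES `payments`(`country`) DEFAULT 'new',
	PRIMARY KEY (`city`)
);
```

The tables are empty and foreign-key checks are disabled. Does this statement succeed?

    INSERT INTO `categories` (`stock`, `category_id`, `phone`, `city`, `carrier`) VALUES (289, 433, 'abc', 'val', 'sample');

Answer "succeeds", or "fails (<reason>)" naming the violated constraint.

country is omitted from the column list and has no DEFAULT, so it would receive NULL.
But country is part of the PRIMARY KEY (implied NOT NULL).

fails (NOT NULL on country)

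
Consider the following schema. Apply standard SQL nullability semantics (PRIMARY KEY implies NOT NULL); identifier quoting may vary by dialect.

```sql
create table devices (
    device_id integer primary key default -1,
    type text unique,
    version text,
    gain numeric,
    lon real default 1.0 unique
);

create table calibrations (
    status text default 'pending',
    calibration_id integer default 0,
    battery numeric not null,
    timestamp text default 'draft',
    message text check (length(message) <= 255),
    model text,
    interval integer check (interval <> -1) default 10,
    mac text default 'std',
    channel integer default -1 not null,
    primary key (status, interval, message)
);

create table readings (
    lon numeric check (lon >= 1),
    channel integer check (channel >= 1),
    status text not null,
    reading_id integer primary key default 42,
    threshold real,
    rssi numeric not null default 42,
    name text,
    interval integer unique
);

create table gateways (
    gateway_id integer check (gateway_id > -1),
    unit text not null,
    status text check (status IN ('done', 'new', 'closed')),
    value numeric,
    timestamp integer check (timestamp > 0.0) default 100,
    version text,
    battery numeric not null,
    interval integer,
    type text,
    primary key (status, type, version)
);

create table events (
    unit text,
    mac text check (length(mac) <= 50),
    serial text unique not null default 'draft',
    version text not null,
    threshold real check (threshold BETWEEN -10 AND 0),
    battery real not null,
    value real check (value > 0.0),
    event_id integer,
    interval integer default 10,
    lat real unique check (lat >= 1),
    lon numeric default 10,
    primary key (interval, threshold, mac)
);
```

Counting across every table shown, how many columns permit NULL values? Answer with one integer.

22

devices: 4 nullable (type, version, gain, lon — PK (device_id) and explicit NOT NULL columns excluded).
calibrations: 4 nullable (calibration_id, timestamp, model, mac — PK (status, interval, message) and explicit NOT NULL columns excluded).
readings: 5 nullable (lon, channel, threshold, name, interval — PK (reading_id) and explicit NOT NULL columns excluded).
gateways: 4 nullable (gateway_id, value, timestamp, interval — PK (status, type, version) and explicit NOT NULL columns excluded).
events: 5 nullable (unit, value, event_id, lat, lon — PK (interval, threshold, mac) and explicit NOT NULL columns excluded).
Total: 4 + 4 + 5 + 4 + 5 = 22.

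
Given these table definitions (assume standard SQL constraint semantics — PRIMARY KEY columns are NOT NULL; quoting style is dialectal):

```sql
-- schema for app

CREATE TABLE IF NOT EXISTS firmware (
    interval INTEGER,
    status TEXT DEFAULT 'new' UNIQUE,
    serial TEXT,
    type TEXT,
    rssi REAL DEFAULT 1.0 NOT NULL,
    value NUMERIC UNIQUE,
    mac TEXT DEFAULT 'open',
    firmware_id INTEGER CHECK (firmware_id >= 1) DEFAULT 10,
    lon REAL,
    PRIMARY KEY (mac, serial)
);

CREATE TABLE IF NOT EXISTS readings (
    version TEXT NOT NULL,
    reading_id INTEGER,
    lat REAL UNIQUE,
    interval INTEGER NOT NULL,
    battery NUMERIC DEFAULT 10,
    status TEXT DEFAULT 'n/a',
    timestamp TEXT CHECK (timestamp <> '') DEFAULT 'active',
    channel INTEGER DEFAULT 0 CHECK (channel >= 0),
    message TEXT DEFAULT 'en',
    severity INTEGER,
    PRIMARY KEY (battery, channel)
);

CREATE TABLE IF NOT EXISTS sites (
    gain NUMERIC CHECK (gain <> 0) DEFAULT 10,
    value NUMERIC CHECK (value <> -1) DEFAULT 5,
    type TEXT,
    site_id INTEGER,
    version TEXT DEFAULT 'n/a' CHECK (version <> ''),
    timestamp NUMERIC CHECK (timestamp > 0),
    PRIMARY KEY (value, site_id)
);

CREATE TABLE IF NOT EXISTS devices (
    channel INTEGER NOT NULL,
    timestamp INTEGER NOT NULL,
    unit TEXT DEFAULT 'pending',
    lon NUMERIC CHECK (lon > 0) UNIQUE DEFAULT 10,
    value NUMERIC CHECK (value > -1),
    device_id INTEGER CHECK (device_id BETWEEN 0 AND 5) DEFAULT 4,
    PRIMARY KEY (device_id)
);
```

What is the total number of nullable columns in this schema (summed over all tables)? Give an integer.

firmware: 6 nullable (interval, status, type, value, firmware_id, lon — PK (mac, serial) and explicit NOT NULL columns excluded).
readings: 6 nullable (reading_id, lat, status, timestamp, message, severity — PK (battery, channel) and explicit NOT NULL columns excluded).
sites: 4 nullable (gain, type, version, timestamp — PK (value, site_id) and explicit NOT NULL columns excluded).
devices: 3 nullable (unit, lon, value — PK (device_id) and explicit NOT NULL columns excluded).
Total: 6 + 6 + 4 + 3 = 19.

19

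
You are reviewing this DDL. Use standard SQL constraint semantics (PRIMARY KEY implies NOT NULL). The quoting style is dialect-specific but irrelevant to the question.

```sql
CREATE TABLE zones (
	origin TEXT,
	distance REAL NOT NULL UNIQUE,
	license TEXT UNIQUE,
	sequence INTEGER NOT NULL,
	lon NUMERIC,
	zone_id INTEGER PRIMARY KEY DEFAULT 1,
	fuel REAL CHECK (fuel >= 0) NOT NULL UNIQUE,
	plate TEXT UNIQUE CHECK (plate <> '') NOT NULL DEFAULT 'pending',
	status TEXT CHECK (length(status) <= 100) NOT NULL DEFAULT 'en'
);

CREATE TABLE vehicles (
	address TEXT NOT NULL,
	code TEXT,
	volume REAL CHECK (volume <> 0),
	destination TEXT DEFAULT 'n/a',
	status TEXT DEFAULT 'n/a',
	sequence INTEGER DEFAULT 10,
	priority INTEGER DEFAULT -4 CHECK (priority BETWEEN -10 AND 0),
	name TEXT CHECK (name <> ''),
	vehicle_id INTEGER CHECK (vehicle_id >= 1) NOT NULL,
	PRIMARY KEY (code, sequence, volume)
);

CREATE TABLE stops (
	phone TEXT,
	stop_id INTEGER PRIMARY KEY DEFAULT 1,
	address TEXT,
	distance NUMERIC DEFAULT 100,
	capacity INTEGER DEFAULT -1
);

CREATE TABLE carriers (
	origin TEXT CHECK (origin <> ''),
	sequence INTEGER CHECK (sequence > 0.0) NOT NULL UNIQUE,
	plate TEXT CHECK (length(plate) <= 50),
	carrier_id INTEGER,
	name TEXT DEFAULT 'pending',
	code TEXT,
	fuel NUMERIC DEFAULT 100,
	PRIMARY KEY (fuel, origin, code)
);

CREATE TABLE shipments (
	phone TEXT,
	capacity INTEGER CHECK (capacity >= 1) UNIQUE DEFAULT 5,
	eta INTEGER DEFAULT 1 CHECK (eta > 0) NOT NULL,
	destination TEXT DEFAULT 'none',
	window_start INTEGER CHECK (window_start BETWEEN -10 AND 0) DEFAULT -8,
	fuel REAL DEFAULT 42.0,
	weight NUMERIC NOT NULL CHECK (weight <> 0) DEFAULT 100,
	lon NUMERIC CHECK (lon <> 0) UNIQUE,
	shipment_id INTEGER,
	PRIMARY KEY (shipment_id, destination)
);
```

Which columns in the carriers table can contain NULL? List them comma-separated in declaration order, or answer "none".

- origin: part of the PRIMARY KEY, which implies NOT NULL → not nullable.
- sequence: declared NOT NULL → not nullable.
- plate: CHECK does not forbid NULL (a CHECK constraint passes when its expression is NULL) → nullable.
- carrier_id: no NOT NULL constraint applies → nullable.
- name: DEFAULT only fills an omitted column; an explicit NULL is still allowed → nullable.
- code: part of the PRIMARY KEY, which implies NOT NULL → not nullable.
- fuel: part of the PRIMARY KEY, which implies NOT NULL → not nullable.

plate, carrier_id, name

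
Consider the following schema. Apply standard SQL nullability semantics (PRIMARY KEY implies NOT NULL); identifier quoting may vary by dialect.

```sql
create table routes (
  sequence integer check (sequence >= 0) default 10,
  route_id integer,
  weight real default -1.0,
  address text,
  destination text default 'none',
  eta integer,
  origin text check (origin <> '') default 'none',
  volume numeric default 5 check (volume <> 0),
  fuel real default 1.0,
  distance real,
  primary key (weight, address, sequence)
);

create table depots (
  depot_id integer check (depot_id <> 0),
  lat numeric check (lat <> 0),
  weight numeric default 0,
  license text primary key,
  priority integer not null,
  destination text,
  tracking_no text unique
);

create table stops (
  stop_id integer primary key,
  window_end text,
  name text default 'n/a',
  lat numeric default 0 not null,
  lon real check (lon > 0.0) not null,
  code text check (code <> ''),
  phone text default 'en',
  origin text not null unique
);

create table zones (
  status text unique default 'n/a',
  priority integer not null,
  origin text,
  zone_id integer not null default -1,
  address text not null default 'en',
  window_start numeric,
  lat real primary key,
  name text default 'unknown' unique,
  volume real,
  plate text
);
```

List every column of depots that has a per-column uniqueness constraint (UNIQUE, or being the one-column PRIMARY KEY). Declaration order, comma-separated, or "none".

license, tracking_no

- depot_id: no UNIQUE or single-column PK constraint.
- lat: no UNIQUE or single-column PK constraint.
- weight: no UNIQUE or single-column PK constraint.
- license: single-column PRIMARY KEY → unique.
- priority: no UNIQUE or single-column PK constraint.
- destination: no UNIQUE or single-column PK constraint.
- tracking_no: declared UNIQUE → unique.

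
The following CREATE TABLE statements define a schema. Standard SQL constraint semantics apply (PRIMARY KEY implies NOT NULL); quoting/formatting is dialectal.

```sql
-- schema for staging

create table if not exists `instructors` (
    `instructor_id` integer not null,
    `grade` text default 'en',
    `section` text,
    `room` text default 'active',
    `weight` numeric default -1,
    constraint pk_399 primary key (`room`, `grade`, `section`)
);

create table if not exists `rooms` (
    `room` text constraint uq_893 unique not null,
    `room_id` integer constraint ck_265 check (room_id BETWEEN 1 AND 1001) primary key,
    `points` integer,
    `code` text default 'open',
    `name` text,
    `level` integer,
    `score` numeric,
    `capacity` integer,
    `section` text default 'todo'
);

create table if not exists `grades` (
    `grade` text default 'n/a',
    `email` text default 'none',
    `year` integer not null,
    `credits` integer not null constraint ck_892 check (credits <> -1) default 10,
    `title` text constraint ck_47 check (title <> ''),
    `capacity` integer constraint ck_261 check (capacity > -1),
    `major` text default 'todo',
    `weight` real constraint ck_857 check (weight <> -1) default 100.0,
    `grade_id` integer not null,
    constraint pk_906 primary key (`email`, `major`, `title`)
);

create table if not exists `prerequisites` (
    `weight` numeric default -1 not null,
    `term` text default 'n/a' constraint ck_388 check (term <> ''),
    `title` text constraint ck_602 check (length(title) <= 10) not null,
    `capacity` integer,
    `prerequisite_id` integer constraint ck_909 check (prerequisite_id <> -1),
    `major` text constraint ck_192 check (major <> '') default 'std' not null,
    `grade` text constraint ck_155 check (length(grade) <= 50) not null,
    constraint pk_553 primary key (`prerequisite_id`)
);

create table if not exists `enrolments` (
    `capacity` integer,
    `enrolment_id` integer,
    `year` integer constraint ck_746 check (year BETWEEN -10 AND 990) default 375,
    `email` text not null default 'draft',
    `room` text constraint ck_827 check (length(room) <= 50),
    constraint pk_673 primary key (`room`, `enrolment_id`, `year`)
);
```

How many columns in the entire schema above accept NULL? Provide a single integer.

instructors: 1 nullable (weight — PK (room, grade, section) and explicit NOT NULL columns excluded).
rooms: 7 nullable (points, code, name, level, score, capacity, section — PK (room_id) and explicit NOT NULL columns excluded).
grades: 3 nullable (grade, capacity, weight — PK (email, major, title) and explicit NOT NULL columns excluded).
prerequisites: 2 nullable (term, capacity — PK (prerequisite_id) and explicit NOT NULL columns excluded).
enrolments: 1 nullable (capacity — PK (room, enrolment_id, year) and explicit NOT NULL columns excluded).
Total: 1 + 7 + 3 + 2 + 1 = 14.

14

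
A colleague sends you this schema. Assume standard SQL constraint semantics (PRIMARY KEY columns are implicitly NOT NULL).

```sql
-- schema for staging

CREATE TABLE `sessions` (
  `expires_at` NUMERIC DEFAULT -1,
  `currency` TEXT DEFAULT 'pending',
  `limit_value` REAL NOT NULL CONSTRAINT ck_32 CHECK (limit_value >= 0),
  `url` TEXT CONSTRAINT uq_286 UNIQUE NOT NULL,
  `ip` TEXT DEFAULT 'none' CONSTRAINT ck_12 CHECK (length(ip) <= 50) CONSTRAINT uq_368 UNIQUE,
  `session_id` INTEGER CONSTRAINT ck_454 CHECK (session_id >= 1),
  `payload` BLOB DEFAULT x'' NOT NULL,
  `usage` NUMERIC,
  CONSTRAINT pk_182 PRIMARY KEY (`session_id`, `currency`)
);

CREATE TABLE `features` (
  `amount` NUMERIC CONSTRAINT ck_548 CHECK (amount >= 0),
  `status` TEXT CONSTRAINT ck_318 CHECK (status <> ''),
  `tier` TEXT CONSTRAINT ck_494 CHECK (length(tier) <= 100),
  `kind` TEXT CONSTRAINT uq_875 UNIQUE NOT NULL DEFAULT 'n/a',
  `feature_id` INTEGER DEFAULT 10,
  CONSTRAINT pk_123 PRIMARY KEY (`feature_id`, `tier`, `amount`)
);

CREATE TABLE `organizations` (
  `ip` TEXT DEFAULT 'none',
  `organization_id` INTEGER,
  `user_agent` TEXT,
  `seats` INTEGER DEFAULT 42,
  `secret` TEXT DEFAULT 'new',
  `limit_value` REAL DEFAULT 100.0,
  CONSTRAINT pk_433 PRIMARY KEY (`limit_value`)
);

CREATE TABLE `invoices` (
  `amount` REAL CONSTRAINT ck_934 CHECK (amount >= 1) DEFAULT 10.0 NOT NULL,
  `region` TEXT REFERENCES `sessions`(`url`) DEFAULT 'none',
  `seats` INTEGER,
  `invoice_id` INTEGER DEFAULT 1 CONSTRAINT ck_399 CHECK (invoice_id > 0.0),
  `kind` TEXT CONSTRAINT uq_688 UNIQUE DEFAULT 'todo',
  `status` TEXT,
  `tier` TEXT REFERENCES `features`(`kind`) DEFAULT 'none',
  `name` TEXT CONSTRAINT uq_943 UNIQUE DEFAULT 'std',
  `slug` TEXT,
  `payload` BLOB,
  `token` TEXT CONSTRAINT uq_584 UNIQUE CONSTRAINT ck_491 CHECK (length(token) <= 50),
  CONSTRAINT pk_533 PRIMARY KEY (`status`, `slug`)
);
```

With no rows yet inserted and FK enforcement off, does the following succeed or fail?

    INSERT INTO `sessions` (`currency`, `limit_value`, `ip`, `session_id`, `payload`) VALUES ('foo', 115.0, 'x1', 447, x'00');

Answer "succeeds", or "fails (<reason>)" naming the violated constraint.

fails (NOT NULL on url)

url is omitted from the column list and has no DEFAULT, so it would receive NULL.
But url is declared NOT NULL.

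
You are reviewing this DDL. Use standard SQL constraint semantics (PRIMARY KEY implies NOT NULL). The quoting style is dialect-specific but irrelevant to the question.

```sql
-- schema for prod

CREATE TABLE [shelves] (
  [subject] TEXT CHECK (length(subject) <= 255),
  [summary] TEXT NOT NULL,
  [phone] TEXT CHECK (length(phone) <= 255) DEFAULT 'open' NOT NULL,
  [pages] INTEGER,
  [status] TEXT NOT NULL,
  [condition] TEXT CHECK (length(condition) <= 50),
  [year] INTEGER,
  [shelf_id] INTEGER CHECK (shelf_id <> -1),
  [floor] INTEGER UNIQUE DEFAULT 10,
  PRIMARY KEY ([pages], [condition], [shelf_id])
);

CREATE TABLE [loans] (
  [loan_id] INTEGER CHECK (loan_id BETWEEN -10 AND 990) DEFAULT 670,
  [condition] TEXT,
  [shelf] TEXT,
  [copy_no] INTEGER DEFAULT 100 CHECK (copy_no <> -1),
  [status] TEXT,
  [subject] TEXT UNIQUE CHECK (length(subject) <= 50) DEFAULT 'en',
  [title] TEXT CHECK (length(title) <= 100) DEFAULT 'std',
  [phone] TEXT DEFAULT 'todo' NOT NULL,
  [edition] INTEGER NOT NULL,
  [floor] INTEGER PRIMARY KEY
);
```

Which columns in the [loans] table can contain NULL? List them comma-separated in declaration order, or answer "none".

loan_id, condition, shelf, copy_no, status, subject, title

- loan_id: CHECK does not forbid NULL (a CHECK constraint passes when its expression is NULL) → nullable.
- condition: no NOT NULL constraint applies → nullable.
- shelf: no NOT NULL constraint applies → nullable.
- copy_no: CHECK does not forbid NULL (a CHECK constraint passes when its expression is NULL) → nullable.
- status: no NOT NULL constraint applies → nullable.
- subject: CHECK does not forbid NULL (a CHECK constraint passes when its expression is NULL) → nullable.
- title: CHECK does not forbid NULL (a CHECK constraint passes when its expression is NULL) → nullable.
- phone: declared NOT NULL → not nullable.
- edition: declared NOT NULL → not nullable.
- floor: part of the PRIMARY KEY, which implies NOT NULL → not nullable.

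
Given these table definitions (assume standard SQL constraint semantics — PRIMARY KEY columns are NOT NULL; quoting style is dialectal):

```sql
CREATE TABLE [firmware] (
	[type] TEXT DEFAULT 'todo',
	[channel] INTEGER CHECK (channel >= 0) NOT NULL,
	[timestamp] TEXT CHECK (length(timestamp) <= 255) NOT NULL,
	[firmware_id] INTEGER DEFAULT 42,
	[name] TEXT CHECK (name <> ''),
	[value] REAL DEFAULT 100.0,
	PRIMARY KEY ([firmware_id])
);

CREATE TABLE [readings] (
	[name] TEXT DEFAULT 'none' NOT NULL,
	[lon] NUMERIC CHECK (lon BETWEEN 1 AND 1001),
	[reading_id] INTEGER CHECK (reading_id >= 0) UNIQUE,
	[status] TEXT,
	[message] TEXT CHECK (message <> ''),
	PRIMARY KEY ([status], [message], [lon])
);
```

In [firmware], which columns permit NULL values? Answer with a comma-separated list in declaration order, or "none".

type, name, value

- type: DEFAULT only fills an omitted column; an explicit NULL is still allowed → nullable.
- channel: declared NOT NULL → not nullable.
- timestamp: declared NOT NULL → not nullable.
- firmware_id: part of the PRIMARY KEY, which implies NOT NULL → not nullable.
- name: CHECK does not forbid NULL (a CHECK constraint passes when its expression is NULL) → nullable.
- value: DEFAULT only fills an omitted column; an explicit NULL is still allowed → nullable.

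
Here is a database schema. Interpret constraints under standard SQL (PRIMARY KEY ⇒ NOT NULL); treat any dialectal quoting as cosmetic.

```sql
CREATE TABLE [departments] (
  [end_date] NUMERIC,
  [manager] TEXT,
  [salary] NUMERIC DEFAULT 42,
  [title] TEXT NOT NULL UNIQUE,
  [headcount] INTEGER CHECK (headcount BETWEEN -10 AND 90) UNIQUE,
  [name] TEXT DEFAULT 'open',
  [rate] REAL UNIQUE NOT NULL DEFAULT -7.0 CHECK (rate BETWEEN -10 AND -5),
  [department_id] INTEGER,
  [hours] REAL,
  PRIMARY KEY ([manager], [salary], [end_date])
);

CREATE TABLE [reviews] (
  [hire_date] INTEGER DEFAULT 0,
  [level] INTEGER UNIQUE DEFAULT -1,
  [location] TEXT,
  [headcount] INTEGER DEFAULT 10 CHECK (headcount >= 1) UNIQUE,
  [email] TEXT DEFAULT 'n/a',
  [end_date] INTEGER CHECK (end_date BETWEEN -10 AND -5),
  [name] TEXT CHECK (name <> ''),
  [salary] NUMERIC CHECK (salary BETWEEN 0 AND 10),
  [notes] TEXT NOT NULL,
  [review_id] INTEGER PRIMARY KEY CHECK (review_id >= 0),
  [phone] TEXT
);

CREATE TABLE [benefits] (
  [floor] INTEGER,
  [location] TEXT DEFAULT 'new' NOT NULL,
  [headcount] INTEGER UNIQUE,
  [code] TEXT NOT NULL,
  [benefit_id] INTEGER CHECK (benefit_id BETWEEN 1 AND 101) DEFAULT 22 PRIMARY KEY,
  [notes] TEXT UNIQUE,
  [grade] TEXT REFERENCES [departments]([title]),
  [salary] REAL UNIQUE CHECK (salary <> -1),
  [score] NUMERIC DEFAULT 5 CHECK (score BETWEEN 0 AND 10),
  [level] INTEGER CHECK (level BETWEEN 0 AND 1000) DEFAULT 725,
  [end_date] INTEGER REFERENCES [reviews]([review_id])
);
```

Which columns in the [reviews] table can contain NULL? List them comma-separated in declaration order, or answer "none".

- hire_date: DEFAULT only fills an omitted column; an explicit NULL is still allowed → nullable.
- level: UNIQUE does not imply NOT NULL → nullable.
- location: no NOT NULL constraint applies → nullable.
- headcount: CHECK does not forbid NULL (a CHECK constraint passes when its expression is NULL) → nullable.
- email: DEFAULT only fills an omitted column; an explicit NULL is still allowed → nullable.
- end_date: CHECK does not forbid NULL (a CHECK constraint passes when its expression is NULL) → nullable.
- name: CHECK does not forbid NULL (a CHECK constraint passes when its expression is NULL) → nullable.
- salary: CHECK does not forbid NULL (a CHECK constraint passes when its expression is NULL) → nullable.
- notes: declared NOT NULL → not nullable.
- review_id: part of the PRIMARY KEY, which implies NOT NULL → not nullable.
- phone: no NOT NULL constraint applies → nullable.

hire_date, level, location, headcount, email, end_date, name, salary, phone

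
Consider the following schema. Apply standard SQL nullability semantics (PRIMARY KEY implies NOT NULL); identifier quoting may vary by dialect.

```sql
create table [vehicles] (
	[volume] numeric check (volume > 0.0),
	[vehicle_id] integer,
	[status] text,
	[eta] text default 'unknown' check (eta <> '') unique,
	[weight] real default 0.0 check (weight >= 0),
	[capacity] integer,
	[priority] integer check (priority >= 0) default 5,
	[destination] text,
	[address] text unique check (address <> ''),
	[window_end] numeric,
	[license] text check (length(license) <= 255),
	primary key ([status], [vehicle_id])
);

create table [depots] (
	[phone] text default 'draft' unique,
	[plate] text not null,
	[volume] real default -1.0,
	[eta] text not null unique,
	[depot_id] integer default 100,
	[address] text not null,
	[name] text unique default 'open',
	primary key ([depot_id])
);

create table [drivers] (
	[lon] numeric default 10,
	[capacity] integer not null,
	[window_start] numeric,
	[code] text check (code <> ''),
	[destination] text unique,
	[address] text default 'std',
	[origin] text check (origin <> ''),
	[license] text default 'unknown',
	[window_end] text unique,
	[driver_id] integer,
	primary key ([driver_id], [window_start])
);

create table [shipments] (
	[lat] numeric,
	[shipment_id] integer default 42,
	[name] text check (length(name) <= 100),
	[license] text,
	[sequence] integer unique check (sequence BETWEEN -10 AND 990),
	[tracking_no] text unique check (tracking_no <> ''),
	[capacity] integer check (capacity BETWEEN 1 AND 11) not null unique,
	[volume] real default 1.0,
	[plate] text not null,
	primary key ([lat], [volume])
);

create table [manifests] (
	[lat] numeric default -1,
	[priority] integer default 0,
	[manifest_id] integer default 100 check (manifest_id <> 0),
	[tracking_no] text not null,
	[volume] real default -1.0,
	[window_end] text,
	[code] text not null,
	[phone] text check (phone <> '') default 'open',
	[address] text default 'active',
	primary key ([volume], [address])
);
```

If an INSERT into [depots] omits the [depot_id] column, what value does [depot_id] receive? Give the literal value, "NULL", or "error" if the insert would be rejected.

100

depot_id has an explicit DEFAULT 100.
When the column is omitted from an INSERT, that default is used.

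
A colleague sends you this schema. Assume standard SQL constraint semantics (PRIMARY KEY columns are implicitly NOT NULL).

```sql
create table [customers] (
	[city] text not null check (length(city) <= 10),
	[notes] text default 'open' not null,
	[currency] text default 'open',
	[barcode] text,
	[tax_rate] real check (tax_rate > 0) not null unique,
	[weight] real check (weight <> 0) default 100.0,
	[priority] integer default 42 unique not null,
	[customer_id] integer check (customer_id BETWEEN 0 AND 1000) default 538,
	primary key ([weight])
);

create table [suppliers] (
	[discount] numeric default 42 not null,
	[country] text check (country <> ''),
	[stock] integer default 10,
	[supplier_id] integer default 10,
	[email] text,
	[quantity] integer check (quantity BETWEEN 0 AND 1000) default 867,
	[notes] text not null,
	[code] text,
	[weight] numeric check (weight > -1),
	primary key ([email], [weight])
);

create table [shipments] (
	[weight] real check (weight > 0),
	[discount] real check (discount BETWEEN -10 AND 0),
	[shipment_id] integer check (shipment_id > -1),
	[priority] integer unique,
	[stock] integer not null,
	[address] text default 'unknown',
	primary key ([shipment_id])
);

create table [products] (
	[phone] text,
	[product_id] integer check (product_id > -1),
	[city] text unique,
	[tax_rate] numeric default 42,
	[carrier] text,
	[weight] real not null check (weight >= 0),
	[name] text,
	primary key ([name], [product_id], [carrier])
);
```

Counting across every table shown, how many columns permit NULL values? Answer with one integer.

15

customers: 3 nullable (currency, barcode, customer_id — PK (weight) and explicit NOT NULL columns excluded).
suppliers: 5 nullable (country, stock, supplier_id, quantity, code — PK (email, weight) and explicit NOT NULL columns excluded).
shipments: 4 nullable (weight, discount, priority, address — PK (shipment_id) and explicit NOT NULL columns excluded).
products: 3 nullable (phone, city, tax_rate — PK (name, product_id, carrier) and explicit NOT NULL columns excluded).
Total: 3 + 5 + 4 + 3 = 15.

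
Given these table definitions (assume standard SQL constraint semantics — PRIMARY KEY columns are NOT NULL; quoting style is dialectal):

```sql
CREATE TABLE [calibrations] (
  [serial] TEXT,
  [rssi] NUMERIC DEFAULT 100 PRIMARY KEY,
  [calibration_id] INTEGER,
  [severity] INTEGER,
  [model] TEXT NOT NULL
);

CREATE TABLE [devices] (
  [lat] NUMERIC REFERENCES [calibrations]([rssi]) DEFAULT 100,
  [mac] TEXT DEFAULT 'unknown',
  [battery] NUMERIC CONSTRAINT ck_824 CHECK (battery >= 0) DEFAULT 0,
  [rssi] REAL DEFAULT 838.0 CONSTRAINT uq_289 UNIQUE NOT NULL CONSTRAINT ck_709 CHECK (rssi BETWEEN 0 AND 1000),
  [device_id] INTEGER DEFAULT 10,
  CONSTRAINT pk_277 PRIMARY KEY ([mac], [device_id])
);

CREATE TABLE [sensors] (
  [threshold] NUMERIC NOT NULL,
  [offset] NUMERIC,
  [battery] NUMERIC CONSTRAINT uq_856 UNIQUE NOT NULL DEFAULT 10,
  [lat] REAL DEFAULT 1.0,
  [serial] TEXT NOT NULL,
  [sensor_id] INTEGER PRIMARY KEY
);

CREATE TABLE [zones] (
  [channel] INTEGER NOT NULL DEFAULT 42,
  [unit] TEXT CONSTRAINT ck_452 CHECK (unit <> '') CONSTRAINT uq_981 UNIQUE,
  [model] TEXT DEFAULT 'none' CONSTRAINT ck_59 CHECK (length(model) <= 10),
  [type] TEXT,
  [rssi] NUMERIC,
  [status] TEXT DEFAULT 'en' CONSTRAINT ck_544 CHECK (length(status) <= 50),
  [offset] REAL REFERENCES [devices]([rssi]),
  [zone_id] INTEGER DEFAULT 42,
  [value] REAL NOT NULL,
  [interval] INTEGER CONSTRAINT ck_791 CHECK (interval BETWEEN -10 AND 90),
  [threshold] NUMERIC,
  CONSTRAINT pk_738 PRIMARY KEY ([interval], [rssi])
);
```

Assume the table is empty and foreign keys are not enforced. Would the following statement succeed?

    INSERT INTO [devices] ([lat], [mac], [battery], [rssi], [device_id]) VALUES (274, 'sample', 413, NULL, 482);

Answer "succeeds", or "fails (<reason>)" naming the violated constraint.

rssi is explicitly set to NULL, but rssi is declared NOT NULL.

fails (NOT NULL on rssi)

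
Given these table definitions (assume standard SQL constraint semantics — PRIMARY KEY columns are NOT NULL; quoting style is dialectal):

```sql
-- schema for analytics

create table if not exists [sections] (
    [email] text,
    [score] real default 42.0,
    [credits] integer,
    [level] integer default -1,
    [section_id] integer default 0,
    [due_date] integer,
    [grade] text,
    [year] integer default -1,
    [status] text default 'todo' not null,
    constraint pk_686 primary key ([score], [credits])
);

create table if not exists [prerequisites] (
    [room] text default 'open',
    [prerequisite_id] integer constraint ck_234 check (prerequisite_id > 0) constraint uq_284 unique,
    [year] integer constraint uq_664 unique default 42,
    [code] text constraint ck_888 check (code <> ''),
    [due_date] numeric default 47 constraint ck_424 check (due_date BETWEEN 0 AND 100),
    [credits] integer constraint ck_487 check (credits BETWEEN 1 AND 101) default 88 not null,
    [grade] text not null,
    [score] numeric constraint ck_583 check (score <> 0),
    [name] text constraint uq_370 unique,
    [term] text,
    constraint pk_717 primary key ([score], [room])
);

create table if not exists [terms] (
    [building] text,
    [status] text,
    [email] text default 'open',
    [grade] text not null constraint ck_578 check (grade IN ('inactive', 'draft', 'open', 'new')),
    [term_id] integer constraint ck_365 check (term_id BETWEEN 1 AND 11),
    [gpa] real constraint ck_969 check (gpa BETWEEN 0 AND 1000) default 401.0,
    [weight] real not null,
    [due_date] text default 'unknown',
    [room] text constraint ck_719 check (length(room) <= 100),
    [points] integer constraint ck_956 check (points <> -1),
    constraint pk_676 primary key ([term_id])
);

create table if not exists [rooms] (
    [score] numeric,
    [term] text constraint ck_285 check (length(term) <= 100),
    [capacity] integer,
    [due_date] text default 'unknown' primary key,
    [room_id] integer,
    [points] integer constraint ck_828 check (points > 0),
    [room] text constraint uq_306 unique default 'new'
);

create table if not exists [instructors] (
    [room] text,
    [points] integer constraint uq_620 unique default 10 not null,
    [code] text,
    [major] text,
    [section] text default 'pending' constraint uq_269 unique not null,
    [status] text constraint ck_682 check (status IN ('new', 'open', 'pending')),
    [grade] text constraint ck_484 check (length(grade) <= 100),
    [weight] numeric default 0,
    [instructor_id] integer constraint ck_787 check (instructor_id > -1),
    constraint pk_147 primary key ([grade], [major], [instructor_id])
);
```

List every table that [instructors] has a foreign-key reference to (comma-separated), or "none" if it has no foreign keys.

No column in instructors has a REFERENCES clause.

none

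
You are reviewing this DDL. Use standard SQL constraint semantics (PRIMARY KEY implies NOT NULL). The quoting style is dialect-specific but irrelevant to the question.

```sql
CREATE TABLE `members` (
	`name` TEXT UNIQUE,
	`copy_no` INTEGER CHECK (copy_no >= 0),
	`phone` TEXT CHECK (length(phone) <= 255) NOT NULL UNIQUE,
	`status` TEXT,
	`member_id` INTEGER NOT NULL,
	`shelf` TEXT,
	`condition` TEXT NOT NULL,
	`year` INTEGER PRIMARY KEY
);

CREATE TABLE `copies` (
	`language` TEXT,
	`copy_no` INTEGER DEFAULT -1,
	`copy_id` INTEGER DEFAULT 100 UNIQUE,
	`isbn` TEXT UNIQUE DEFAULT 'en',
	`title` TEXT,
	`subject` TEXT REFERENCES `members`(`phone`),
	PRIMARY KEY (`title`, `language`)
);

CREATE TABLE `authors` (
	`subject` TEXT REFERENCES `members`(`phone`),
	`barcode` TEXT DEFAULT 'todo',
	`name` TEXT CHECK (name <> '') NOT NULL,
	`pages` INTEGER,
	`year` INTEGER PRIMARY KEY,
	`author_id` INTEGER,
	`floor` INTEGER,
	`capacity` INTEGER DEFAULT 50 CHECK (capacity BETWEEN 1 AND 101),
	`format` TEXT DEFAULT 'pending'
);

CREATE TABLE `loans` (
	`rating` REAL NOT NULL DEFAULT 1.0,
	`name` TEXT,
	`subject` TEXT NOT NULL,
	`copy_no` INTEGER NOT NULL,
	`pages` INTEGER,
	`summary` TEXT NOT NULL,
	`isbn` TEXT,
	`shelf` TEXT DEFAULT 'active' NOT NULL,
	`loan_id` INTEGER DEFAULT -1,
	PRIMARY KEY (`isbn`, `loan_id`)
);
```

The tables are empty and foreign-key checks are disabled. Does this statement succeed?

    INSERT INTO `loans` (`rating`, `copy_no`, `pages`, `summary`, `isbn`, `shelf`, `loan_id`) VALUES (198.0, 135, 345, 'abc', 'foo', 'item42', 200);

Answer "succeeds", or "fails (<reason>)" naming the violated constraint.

fails (NOT NULL on subject)

subject is omitted from the column list and has no DEFAULT, so it would receive NULL.
But subject is declared NOT NULL.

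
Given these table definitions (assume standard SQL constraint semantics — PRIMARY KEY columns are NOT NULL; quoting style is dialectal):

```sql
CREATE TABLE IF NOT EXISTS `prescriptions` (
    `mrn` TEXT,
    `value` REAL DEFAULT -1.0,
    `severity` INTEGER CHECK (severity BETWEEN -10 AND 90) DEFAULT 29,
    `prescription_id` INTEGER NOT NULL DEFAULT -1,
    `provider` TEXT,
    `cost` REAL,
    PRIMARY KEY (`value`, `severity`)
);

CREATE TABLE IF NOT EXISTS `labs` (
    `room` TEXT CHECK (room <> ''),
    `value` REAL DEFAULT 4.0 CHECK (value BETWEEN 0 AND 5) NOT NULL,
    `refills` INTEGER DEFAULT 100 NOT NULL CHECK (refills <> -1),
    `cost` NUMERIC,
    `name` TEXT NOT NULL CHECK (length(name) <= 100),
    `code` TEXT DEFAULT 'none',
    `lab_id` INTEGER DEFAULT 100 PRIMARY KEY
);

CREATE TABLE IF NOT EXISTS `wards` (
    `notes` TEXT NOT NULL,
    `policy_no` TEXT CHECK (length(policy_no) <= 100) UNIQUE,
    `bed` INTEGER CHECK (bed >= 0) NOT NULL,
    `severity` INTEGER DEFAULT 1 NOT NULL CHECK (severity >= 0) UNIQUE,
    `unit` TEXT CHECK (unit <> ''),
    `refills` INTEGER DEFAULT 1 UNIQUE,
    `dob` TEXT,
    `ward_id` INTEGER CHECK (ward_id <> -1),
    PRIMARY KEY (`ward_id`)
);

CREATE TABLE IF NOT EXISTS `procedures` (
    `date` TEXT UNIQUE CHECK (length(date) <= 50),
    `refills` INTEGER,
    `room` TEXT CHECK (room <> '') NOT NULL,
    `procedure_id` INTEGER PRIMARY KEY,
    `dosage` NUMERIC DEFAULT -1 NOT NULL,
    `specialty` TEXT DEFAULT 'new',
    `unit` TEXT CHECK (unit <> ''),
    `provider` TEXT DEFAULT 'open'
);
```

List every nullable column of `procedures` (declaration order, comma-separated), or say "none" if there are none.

date, refills, specialty, unit, provider

- date: CHECK does not forbid NULL (a CHECK constraint passes when its expression is NULL) → nullable.
- refills: no NOT NULL constraint applies → nullable.
- room: declared NOT NULL → not nullable.
- procedure_id: part of the PRIMARY KEY, which implies NOT NULL → not nullable.
- dosage: declared NOT NULL → not nullable.
- specialty: DEFAULT only fills an omitted column; an explicit NULL is still allowed → nullable.
- unit: CHECK does not forbid NULL (a CHECK constraint passes when its expression is NULL) → nullable.
- provider: DEFAULT only fills an omitted column; an explicit NULL is still allowed → nullable.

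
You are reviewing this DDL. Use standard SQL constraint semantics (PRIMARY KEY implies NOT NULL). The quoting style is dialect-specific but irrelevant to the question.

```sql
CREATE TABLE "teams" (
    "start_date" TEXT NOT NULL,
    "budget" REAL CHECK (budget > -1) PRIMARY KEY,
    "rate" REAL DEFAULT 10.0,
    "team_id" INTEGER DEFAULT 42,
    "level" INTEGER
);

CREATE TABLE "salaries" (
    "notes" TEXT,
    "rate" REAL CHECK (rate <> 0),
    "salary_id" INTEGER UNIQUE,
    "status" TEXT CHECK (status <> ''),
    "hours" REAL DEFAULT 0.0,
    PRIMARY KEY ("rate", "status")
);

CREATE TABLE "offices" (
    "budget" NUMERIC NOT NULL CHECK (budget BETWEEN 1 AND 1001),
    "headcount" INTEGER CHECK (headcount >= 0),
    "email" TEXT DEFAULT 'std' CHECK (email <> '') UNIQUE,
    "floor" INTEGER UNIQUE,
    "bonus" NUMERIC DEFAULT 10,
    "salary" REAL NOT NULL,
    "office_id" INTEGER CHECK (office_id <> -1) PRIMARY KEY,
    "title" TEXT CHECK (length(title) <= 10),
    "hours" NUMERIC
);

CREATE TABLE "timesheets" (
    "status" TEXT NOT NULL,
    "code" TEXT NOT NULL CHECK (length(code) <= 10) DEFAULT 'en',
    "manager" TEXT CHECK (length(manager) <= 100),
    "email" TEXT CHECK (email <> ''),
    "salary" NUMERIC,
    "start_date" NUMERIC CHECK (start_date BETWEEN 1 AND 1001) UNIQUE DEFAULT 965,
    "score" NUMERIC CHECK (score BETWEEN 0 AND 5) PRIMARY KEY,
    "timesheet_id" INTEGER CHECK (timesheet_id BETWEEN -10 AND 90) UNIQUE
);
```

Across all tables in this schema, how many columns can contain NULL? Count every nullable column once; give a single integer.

teams: 3 nullable (rate, team_id, level — PK (budget) and explicit NOT NULL columns excluded).
salaries: 3 nullable (notes, salary_id, hours — PK (rate, status) and explicit NOT NULL columns excluded).
offices: 6 nullable (headcount, email, floor, bonus, title, hours — PK (office_id) and explicit NOT NULL columns excluded).
timesheets: 5 nullable (manager, email, salary, start_date, timesheet_id — PK (score) and explicit NOT NULL columns excluded).
Total: 3 + 3 + 6 + 5 = 17.

17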